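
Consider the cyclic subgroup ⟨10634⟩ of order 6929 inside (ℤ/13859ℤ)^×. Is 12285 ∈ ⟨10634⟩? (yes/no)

yes

12285 ∈ ⟨10634⟩ iff 12285^6929 ≡ 1 (mod 13859), since |⟨10634⟩| = 6929.
12285^6929 mod 13859 = 1.
Since 1 = 1, 12285 lies in the subgroup.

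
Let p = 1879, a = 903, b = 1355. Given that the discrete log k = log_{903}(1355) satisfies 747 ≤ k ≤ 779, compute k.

752

Compute 903^747 mod 1879 = 475, then multiply by 903 repeatedly:
  903^747=475  903^748=513  903^749=1005  903^750=1837  903^751=1533
  903^752=1355
Found 1355 at exponent 752.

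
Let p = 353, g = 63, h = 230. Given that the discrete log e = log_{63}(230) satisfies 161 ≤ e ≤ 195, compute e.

179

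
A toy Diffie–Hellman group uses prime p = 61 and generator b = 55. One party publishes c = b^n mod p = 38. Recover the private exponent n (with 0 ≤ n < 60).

51

Baby-step giant-step with m = ceil(sqrt(60)) = 8.
Baby table (55^j mod 61 for j=0..7):
  0:1  1:55  2:36  3:28  4:15  5:32  6:52  7:54
Giant step factor: 55^(-8) ≡ 16 (mod 61).
Scan 38·16^i mod 61 for i = 0, 1, …:
  i=0: 38   i=1: 59   i=2: 29   i=3: 37
  i=4: 43   i=5: 17   i=6: 28
Match at i=6, j=3: n = 6·8 + 3 = 51.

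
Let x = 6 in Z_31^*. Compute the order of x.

6

The order of 6 must divide p − 1 = 30 = 2 · 3 · 5.
Divisors: 1, 2, 3, 5, 6, 10, 15, 30.
Check each in increasing order: 6^1 ≡ 6;  6^2 ≡ 5;  6^3 ≡ 30;  6^5 ≡ 26;  6^6 ≡ 1.
Smallest exponent giving 1 is 6.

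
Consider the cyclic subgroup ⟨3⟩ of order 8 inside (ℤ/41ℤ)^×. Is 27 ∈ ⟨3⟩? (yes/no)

yes

⟨3⟩ has order 8; its elements mod 41 are {1, 3, 9, 14, 27, 32, 38, 40}.
27 is in this set.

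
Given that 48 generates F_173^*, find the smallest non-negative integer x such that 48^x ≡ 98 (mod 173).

45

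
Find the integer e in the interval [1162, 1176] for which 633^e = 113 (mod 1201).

1171

Compute 633^1162 mod 1201 = 197, then multiply by 633 repeatedly:
  633^1162=197  633^1163=998  633^1164=8  633^1165=260  633^1166=43
  633^1167=797  633^1168=81  633^1169=831  633^1170=1186  633^1171=113
Found 113 at exponent 1171.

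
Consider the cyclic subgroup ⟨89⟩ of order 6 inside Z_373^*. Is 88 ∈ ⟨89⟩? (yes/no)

yes

88 ∈ ⟨89⟩ iff 88^6 ≡ 1 (mod 373), since |⟨89⟩| = 6.
88^6 mod 373 = 1.
Since 1 = 1, 88 lies in the subgroup.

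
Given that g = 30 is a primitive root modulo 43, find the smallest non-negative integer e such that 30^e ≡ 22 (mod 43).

9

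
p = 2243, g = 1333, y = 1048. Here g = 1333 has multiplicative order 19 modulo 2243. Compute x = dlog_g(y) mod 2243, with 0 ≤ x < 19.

5

Successive powers of 1333 modulo 2243:
  1333^0=1  1333^1=1333  1333^2=433  1333^3=738  1333^4=1320  1333^5=1048
So 1333^5 ≡ 1048 (mod 2243), giving x = 5.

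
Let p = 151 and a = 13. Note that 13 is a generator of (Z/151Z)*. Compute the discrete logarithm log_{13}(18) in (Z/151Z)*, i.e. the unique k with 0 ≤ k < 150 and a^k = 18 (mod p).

2

Successive powers of 13 modulo 151:
  13^0=1  13^1=13  13^2=18
So 13^2 ≡ 18 (mod 151), giving k = 2.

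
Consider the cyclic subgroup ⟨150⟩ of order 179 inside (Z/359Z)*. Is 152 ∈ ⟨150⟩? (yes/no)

152 ∈ ⟨150⟩ iff 152^179 ≡ 1 (mod 359), since |⟨150⟩| = 179.
152^179 mod 359 = 358.
Since 358 ≠ 1, 152 does not lie in the subgroup.

no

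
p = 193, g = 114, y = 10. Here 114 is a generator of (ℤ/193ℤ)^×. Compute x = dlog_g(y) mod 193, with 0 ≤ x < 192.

Baby-step giant-step with m = ceil(sqrt(192)) = 14.
Baby table (114^j mod 193 for j=0..13):
  0:1  1:114  2:65  3:76  4:172  5:115  6:179  7:141
  8:55  9:94  10:101  11:127  12:3  13:149
Giant step factor: 114^(-14) ≡ 97 (mod 193).
Scan 10·97^i mod 193 for i = 0, 1, …:
  i=0: 10   i=1: 5   i=2: 99   i=3: 146
  i=4: 73   i=5: 133   i=6: 163   i=7: 178
  i=8: 89   i=9: 141
Match at i=9, j=7: x = 9·14 + 7 = 133.

133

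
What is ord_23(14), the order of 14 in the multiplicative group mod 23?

22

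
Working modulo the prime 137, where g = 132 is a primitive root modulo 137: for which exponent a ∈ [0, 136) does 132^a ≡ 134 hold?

107

Baby-step giant-step with m = ceil(sqrt(136)) = 12.
Baby table (132^j mod 137 for j=0..11):
  0:1  1:132  2:25  3:12  4:77  5:26  6:7  7:102
  8:38  9:84  10:128  11:45
Giant step factor: 132^(-12) ≡ 14 (mod 137).
Scan 134·14^i mod 137 for i = 0, 1, …:
  i=0: 134   i=1: 95   i=2: 97   i=3: 125
  i=4: 106   i=5: 114   i=6: 89   i=7: 13
  i=8: 45
Match at i=8, j=11: a = 8·12 + 11 = 107.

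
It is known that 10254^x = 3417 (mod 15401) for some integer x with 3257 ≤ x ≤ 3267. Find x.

3258

Compute 10254^3257 mod 15401 = 3979, then multiply by 10254 repeatedly:
  10254^3257=3979  10254^3258=3417
Found 3417 at exponent 3258.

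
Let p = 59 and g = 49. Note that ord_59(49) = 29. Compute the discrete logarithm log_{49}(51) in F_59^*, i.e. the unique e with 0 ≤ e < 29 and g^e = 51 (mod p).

Successive powers of 49 modulo 59:
  49^0=1  49^1=49  49^2=41  49^3=3  49^4=29  49^5=5
  49^6=9  49^7=28  49^8=15  49^9=27  49^10=25  49^11=45
  49^12=22  49^13=16  49^14=17  49^15=7  49^16=48  49^17=51
So 49^17 ≡ 51 (mod 59), giving e = 17.

17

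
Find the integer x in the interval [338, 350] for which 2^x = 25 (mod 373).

Compute 2^338 mod 373 = 25, then multiply by 2 repeatedly:
  2^338=25
Found 25 at exponent 338.

338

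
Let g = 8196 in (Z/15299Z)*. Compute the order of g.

15298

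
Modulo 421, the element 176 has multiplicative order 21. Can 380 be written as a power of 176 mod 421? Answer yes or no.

380 ∈ ⟨176⟩ iff 380^21 ≡ 1 (mod 421), since |⟨176⟩| = 21.
380^21 mod 421 = 162.
Since 162 ≠ 1, 380 does not lie in the subgroup.

no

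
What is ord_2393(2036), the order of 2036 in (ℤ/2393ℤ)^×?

1196

The order of 2036 must divide p − 1 = 2392 = 2^3 · 13 · 23.
Divisors: 1, 2, 4, 8, 13, 23, 26, 46, 52, 92, 104, 184, 299, 598, 1196, 2392.
Check each in increasing order: 2036^1 ≡ 2036;  2036^2 ≡ 620;  2036^4 ≡ 1520;  2036^8 ≡ 1155;  2036^13 ≡ 1430;  2036^23 ≡ 868;  2036^26 ≡ 1278;  2036^46 ≡ 2022;  2036^52 ≡ 1258;  2036^92 ≡ 1240;  2036^104 ≡ 791;  2036^184 ≡ 1294;  2036^299 ≡ 971;  2036^598 ≡ 2392;  2036^1196 ≡ 1.
Smallest exponent giving 1 is 1196.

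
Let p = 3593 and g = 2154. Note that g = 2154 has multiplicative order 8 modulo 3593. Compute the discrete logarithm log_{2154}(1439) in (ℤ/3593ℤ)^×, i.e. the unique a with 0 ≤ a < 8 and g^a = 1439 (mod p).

5

Successive powers of 2154 modulo 3593:
  2154^0=1  2154^1=2154  2154^2=1153  2154^3=799  2154^4=3592  2154^5=1439
So 2154^5 ≡ 1439 (mod 3593), giving a = 5.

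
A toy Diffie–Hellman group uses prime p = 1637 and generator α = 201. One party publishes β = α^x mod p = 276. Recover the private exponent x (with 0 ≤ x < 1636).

Baby-step giant-step with m = ceil(sqrt(1636)) = 41.
Baby table (201^j mod 1637 for j=0..40):
  0:1  1:201  2:1113  3:1081  4:1197  5:1595  6:1380  7:727
  8:434  9:473  10:127  11:972  12:569  13:1416  14:1415  15:1214
  16:101  17:657  18:1097  19:1139  20:1396  21:669  22:235  23:1399
  24:1272  25:300  26:1368  27:1589  28:174  29:597  30:496  31:1476
  32:379  33:877  34:1118  35:449  36:214  37:452  38:817  39:517
  40:786
Giant step factor: 201^(-41) ≡ 1109 (mod 1637).
Scan 276·1109^i mod 1637 for i = 0, 1, …:
  i=0: 276   i=1: 1602   i=2: 473
Match at i=2, j=9: x = 2·41 + 9 = 91.

91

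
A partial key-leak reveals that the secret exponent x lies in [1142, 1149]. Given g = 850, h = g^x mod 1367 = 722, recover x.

1142

Compute 850^1142 mod 1367 = 722, then multiply by 850 repeatedly:
  850^1142=722
Found 722 at exponent 1142.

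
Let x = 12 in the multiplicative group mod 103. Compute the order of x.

102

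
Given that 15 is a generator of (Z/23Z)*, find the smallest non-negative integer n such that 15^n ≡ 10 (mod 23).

17

Successive powers of 15 modulo 23:
  15^0=1  15^1=15  15^2=18  15^3=17  15^4=2  15^5=7
  15^6=13  15^7=11  15^8=4  15^9=14  15^10=3  15^11=22
  15^12=8  15^13=5  15^14=6  15^15=21  15^16=16  15^17=10
So 15^17 ≡ 10 (mod 23), giving n = 17.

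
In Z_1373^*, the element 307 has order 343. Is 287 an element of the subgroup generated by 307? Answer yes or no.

yes

287 ∈ ⟨307⟩ iff 287^343 ≡ 1 (mod 1373), since |⟨307⟩| = 343.
287^343 mod 1373 = 1.
Since 1 = 1, 287 lies in the subgroup.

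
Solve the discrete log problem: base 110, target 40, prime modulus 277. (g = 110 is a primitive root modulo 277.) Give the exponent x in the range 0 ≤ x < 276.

26

Baby-step giant-step with m = ceil(sqrt(276)) = 17.
Baby table (110^j mod 277 for j=0..16):
  0:1  1:110  2:189  3:15  4:265  5:65  6:225  7:97
  8:144  9:51  10:70  11:221  12:211  13:219  14:268  15:118
  16:238
Giant step factor: 110^(-17) ≡ 119 (mod 277).
Scan 40·119^i mod 277 for i = 0, 1, …:
  i=0: 40   i=1: 51
Match at i=1, j=9: x = 1·17 + 9 = 26.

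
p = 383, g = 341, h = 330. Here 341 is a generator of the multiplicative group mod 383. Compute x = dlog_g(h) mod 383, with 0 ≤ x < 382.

Baby-step giant-step with m = ceil(sqrt(382)) = 20.
Baby table (341^j mod 383 for j=0..19):
  0:1  1:341  2:232  3:214  4:204  5:241  6:219  7:377
  8:252  9:140  10:248  11:308  12:86  13:218  14:36  15:20
  16:309  17:44  18:67  19:250
Giant step factor: 341^(-20) ≡ 330 (mod 383).
Scan 330·330^i mod 383 for i = 0, 1, …:
  i=0: 330   i=1: 128   i=2: 110   i=3: 298
  i=4: 292   i=5: 227   i=6: 225   i=7: 331
  i=8: 75   i=9: 238     …   i=17: 263
  i=18: 232
Match at i=18, j=2: x = 18·20 + 2 = 362.

362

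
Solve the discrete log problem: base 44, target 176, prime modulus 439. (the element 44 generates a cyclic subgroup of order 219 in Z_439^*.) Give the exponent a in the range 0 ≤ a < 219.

139

Baby-step giant-step with m = ceil(sqrt(219)) = 15.
Baby table (44^j mod 439 for j=0..14):
  0:1  1:44  2:180  3:18  4:353  5:167  6:324  7:208
  8:372  9:125  10:232  11:111  12:55  13:225  14:242
Giant step factor: 44^(-15) ≡ 98 (mod 439).
Scan 176·98^i mod 439 for i = 0, 1, …:
  i=0: 176   i=1: 127   i=2: 154   i=3: 166
  i=4: 25   i=5: 255   i=6: 406   i=7: 278
  i=8: 26   i=9: 353
Match at i=9, j=4: a = 9·15 + 4 = 139.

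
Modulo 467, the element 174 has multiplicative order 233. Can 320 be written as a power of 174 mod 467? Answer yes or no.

no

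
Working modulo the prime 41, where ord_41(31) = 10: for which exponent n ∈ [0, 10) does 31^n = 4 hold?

9

Successive powers of 31 modulo 41:
  31^0=1  31^1=31  31^2=18  31^3=25  31^4=37  31^5=40
  31^6=10  31^7=23  31^8=16  31^9=4
So 31^9 ≡ 4 (mod 41), giving n = 9.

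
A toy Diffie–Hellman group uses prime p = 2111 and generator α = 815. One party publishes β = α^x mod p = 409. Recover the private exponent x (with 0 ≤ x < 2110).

Baby-step giant-step with m = ceil(sqrt(2110)) = 46.
Baby table (815^j mod 2111 for j=0..45):
  0:1  1:815  2:1371  3:646  4:851  5:1157  6:1449  7:886
  8:128  9:881  10:275  11:359  12:1267  13:326  14:1815  15:1525
  16:1607  17:885  18:1424  19:1621  20:1740  21:1619  22:110  23:988
  24:929  25:1397  26:726  27:610  28:1065  29:354  30:1414  31:1915
  32:696  33:1492  34:44  35:2084  36:1216  37:981  38:1557  39:244
  40:426  41:986  42:1410  43:766  44:1545  45:1019
Giant step factor: 815^(-46) ≡ 120 (mod 2111).
Scan 409·120^i mod 2111 for i = 0, 1, …:
  i=0: 409   i=1: 527   i=2: 2021   i=3: 1866
  i=4: 154   i=5: 1592   i=6: 1050   i=7: 1451
  i=8: 1018   i=9: 1833     …   i=35: 1661
  i=36: 886
Match at i=36, j=7: x = 36·46 + 7 = 1663.

1663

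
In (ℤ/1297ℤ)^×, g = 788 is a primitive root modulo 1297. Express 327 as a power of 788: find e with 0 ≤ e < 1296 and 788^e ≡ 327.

Baby-step giant-step with m = ceil(sqrt(1296)) = 36.
Baby table (788^j mod 1297 for j=0..35):
  0:1  1:788  2:978  3:246  4:595  5:643  6:854  7:1106
  8:1241  9:1267  10:1003  11:491  12:402  13:308  14:165  15:320
  16:542  17:383  18:900  19:1038  20:834  21:910  22:1136  23:238
  24:776  25:601  26:183  27:237  28:1285  29:920  30:1234  31:939
  32:642  33:66  34:128  35:995
Giant step factor: 788^(-36) ≡ 276 (mod 1297).
Scan 327·276^i mod 1297 for i = 0, 1, …:
  i=0: 327   i=1: 759   i=2: 667   i=3: 1215
  i=4: 714   i=5: 1217   i=6: 1266   i=7: 523
  i=8: 381   i=9: 99   i=10: 87   i=11: 666
  i=12: 939
Match at i=12, j=31: e = 12·36 + 31 = 463.

463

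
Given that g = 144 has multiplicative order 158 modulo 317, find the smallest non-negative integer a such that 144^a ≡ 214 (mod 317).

Baby-step giant-step with m = ceil(sqrt(158)) = 13.
Baby table (144^j mod 317 for j=0..12):
  0:1  1:144  2:131  3:161  4:43  5:169  6:244  7:266
  8:264  9:293  10:31  11:26  12:257
Giant step factor: 144^(-13) ≡ 90 (mod 317).
Scan 214·90^i mod 317 for i = 0, 1, …:
  i=0: 214   i=1: 240   i=2: 44   i=3: 156
  i=4: 92   i=5: 38   i=6: 250   i=7: 310
  i=8: 4   i=9: 43
Match at i=9, j=4: a = 9·13 + 4 = 121.

121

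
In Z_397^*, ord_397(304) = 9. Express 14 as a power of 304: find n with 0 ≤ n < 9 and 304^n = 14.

Successive powers of 304 modulo 397:
  304^0=1  304^1=304  304^2=312  304^3=362  304^4=79  304^5=196
  304^6=34  304^7=14
So 304^7 ≡ 14 (mod 397), giving n = 7.

7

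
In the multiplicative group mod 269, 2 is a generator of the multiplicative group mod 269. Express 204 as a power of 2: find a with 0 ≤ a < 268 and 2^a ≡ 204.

216

Baby-step giant-step with m = ceil(sqrt(268)) = 17.
Baby table (2^j mod 269 for j=0..16):
  0:1  1:2  2:4  3:8  4:16  5:32  6:64  7:128
  8:256  9:243  10:217  11:165  12:61  13:122  14:244  15:219
  16:169
Giant step factor: 2^(-17) ≡ 39 (mod 269).
Scan 204·39^i mod 269 for i = 0, 1, …:
  i=0: 204   i=1: 155   i=2: 127   i=3: 111
  i=4: 25   i=5: 168   i=6: 96   i=7: 247
  i=8: 218   i=9: 163   i=10: 170   i=11: 174
  i=12: 61
Match at i=12, j=12: a = 12·17 + 12 = 216.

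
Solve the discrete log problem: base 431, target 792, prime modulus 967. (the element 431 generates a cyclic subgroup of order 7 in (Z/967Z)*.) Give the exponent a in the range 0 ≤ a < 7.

6

Successive powers of 431 modulo 967:
  431^0=1  431^1=431  431^2=97  431^3=226  431^4=706  431^5=648
  431^6=792
So 431^6 ≡ 792 (mod 967), giving a = 6.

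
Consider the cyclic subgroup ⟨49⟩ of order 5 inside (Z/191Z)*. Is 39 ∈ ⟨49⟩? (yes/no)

⟨49⟩ has order 5; its elements mod 191 are {1, 39, 49, 109, 184}.
39 is in this set.

yes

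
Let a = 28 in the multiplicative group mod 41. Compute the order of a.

The order of 28 must divide p − 1 = 40 = 2^3 · 5.
Divisors: 1, 2, 4, 5, 8, 10, 20, 40.
Check each in increasing order: 28^1 ≡ 28;  28^2 ≡ 5;  28^4 ≡ 25;  28^5 ≡ 3;  28^8 ≡ 10;  28^10 ≡ 9;  28^20 ≡ 40;  28^40 ≡ 1.
Smallest exponent giving 1 is 40.

40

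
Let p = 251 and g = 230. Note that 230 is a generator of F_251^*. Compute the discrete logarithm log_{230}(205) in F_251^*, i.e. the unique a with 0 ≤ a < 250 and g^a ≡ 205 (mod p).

206

Baby-step giant-step with m = ceil(sqrt(250)) = 16.
Baby table (230^j mod 251 for j=0..15):
  0:1  1:230  2:190  3:26  4:207  5:171  6:174  7:111
  8:179  9:6  10:125  11:136  12:156  13:238  14:22  15:40
Giant step factor: 230^(-16) ≡ 75 (mod 251).
Scan 205·75^i mod 251 for i = 0, 1, …:
  i=0: 205   i=1: 64   i=2: 31   i=3: 66
  i=4: 181   i=5: 21   i=6: 69   i=7: 155
  i=8: 79   i=9: 152   i=10: 105   i=11: 94
  i=12: 22
Match at i=12, j=14: a = 12·16 + 14 = 206.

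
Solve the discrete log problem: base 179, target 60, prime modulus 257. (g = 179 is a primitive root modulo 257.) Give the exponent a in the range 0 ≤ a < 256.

72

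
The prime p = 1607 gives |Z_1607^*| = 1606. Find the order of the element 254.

The order of 254 must divide p − 1 = 1606 = 2 · 11 · 73.
Divisors: 1, 2, 11, 22, 73, 146, 803, 1606.
Check each in increasing order: 254^1 ≡ 254;  254^2 ≡ 236;  254^11 ≡ 337;  254^22 ≡ 1079;  254^73 ≡ 828;  254^146 ≡ 1002;  254^803 ≡ 1.
Smallest exponent giving 1 is 803.

803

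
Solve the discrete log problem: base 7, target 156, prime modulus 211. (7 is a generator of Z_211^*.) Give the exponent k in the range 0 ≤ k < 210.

21

Successive powers of 7 modulo 211:
  7^0=1  7^1=7  7^2=49  7^3=132  7^4=80  7^5=138
  7^6=122  7^7=10  7^8=70  7^9=68  7^10=54  7^11=167
  7^12=114  7^13=165  7^14=100  7^15=67  7^16=47  7^17=118
  7^18=193  7^19=85  7^20=173  7^21=156
So 7^21 ≡ 156 (mod 211), giving k = 21.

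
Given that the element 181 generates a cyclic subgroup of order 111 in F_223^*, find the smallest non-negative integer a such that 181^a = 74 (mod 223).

44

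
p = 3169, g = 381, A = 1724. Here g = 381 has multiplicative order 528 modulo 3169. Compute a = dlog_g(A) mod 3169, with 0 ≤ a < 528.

516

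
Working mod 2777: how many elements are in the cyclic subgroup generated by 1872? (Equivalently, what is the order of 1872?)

8

The order of 1872 must divide p − 1 = 2776 = 2^3 · 347.
Divisors: 1, 2, 4, 8, 347, 694, 1388, 2776.
Check each in increasing order: 1872^1 ≡ 1872;  1872^2 ≡ 2587;  1872^4 ≡ 2776;  1872^8 ≡ 1.
Smallest exponent giving 1 is 8.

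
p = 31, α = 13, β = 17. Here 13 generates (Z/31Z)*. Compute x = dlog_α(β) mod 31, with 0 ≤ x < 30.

17

Successive powers of 13 modulo 31:
  13^0=1  13^1=13  13^2=14  13^3=27  13^4=10  13^5=6
  13^6=16  13^7=22  13^8=7  13^9=29  13^10=5  13^11=3
  13^12=8  13^13=11  13^14=19  13^15=30  13^16=18  13^17=17
So 13^17 ≡ 17 (mod 31), giving x = 17.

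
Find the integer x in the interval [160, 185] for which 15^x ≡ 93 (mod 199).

165

Compute 15^160 mod 199 = 56, then multiply by 15 repeatedly:
  15^160=56  15^161=44  15^162=63  15^163=149  15^164=46
  15^165=93
Found 93 at exponent 165.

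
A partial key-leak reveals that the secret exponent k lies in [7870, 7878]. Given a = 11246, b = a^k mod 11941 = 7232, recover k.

7873

Compute 11246^7870 mod 11941 = 5152, then multiply by 11246 repeatedly:
  11246^7870=5152  11246^7871=1660  11246^7872=4577  11246^7873=7232
Found 7232 at exponent 7873.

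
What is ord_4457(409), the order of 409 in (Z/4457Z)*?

The order of 409 must divide p − 1 = 4456 = 2^3 · 557.
Divisors: 1, 2, 4, 8, 557, 1114, 2228, 4456.
Check each in increasing order: 409^1 ≡ 409;  409^2 ≡ 2372;  409^4 ≡ 1650;  409^8 ≡ 3730;  409^557 ≡ 4037;  409^1114 ≡ 2577;  409^2228 ≡ 4456;  409^4456 ≡ 1.
Smallest exponent giving 1 is 4456.

4456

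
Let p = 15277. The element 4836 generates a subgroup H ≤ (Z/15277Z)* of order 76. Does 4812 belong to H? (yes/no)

4812 ∈ ⟨4836⟩ iff 4812^76 ≡ 1 (mod 15277), since |⟨4836⟩| = 76.
4812^76 mod 15277 = 1.
Since 1 = 1, 4812 lies in the subgroup.

yes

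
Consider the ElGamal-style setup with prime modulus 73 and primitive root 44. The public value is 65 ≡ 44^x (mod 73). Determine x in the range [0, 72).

12

Baby-step giant-step with m = ceil(sqrt(72)) = 9.
Baby table (44^j mod 73 for j=0..8):
  0:1  1:44  2:38  3:66  4:57  5:26  6:49  7:39
  8:37
Giant step factor: 44^(-9) ≡ 10 (mod 73).
Scan 65·10^i mod 73 for i = 0, 1, …:
  i=0: 65   i=1: 66
Match at i=1, j=3: x = 1·9 + 3 = 12.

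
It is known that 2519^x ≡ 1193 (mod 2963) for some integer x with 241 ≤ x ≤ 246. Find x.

243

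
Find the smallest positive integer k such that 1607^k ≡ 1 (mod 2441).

488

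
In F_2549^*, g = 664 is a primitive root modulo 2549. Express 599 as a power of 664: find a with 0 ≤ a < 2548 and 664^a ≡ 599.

616

Baby-step giant-step with m = ceil(sqrt(2548)) = 51.
Baby table (664^j mod 2549 for j=0..50):
  0:1  1:664  2:2468  3:2294  4:1463  5:263  6:1300  7:1638
  8:1758  9:2419  10:346  11:334  12:13  13:985  14:1496  15:1783
  16:1176  17:870  18:1606  19:902  20:2462  21:859  22:1949  23:1793
  24:169  25:60  26:1605  27:238  28:2543  29:1114  30:486  31:1530
  32:1418  33:971  34:2396  35:368  36:2197  37:780  38:473  39:545
  40:2471  41:1737  42:1220  43:2047  44:591  45:2427  46:560  47:2235
  48:522  49:2493  50:1051
Giant step factor: 664^(-51) ≡ 1211 (mod 2549).
Scan 599·1211^i mod 2549 for i = 0, 1, …:
  i=0: 599   i=1: 1473   i=2: 2052   i=3: 2246
  i=4: 123   i=5: 1111   i=6: 2098   i=7: 1874
  i=8: 804   i=9: 2475   i=10: 2150   i=11: 1121
  i=12: 1463
Match at i=12, j=4: a = 12·51 + 4 = 616.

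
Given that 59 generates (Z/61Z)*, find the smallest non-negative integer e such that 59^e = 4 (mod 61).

Successive powers of 59 modulo 61:
  59^0=1  59^1=59  59^2=4
So 59^2 ≡ 4 (mod 61), giving e = 2.

2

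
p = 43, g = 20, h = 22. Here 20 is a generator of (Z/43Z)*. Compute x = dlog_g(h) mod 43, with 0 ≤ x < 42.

39

Baby-step giant-step with m = ceil(sqrt(42)) = 7.
Baby table (20^j mod 43 for j=0..6):
  0:1  1:20  2:13  3:2  4:40  5:26  6:4
Giant step factor: 20^(-7) ≡ 7 (mod 43).
Scan 22·7^i mod 43 for i = 0, 1, …:
  i=0: 22   i=1: 25   i=2: 3   i=3: 21
  i=4: 18   i=5: 40
Match at i=5, j=4: x = 5·7 + 4 = 39.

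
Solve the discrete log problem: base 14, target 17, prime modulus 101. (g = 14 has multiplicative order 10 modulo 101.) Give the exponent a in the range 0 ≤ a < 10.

3

Successive powers of 14 modulo 101:
  14^0=1  14^1=14  14^2=95  14^3=17
So 14^3 ≡ 17 (mod 101), giving a = 3.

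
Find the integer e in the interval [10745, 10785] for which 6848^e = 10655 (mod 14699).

Compute 6848^10745 mod 14699 = 4204, then multiply by 6848 repeatedly:
  6848^10745=4204  6848^10746=8350  6848^10747=1690  6848^10748=5007  6848^10749=9868
  6848^10750=4761  6848^10751=946  6848^10752=10648  6848^10753=10464  6848^10754=14546
  6848^10755=10584  6848^10756=13162  6848^10757=13807  6848^10758=6368  6848^10759=10830
  6848^10760=7385  6848^10761=7920  6848^10762=11549  6848^10763=6932  6848^10764=7265
  6848^10765=9304  6848^10766=8326  6848^10767=13726  6848^10768=10242  6848^10769=8287
  6848^10770=11236  6848^10771=9562  6848^10772=11230  6848^10773=12571  6848^10774=8864
  6848^10775=8501  6848^10776=6808  6848^10777=10655
Found 10655 at exponent 10777.

10777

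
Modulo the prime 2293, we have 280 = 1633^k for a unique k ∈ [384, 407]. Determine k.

402

Compute 1633^384 mod 2293 = 1783, then multiply by 1633 repeatedly:
  1633^384=1783  1633^385=1822  1633^386=1305  1633^387=868  1633^388=370
  1633^389=1151  1633^390=1616  1633^391=1978  1633^392=1530  1633^393=1413
  1633^394=671  1633^395=1982  1633^396=1183  1633^397=1133  1633^398=2031
  1633^399=945  1633^400=2289  1633^401=347  1633^402=280
Found 280 at exponent 402.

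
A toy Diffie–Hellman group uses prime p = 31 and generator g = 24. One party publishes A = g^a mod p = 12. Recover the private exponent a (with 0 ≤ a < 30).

Successive powers of 24 modulo 31:
  24^0=1  24^1=24  24^2=18  24^3=29  24^4=14  24^5=26
  24^6=4  24^7=3  24^8=10  24^9=23  24^10=25  24^11=11
  24^12=16  24^13=12
So 24^13 ≡ 12 (mod 31), giving a = 13.

13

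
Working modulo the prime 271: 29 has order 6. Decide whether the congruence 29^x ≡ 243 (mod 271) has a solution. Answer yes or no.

yes

243 ∈ ⟨29⟩ iff 243^6 ≡ 1 (mod 271), since |⟨29⟩| = 6.
243^6 mod 271 = 1.
Since 1 = 1, 243 lies in the subgroup.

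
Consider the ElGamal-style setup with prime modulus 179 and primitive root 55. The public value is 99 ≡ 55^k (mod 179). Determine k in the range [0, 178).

5

Successive powers of 55 modulo 179:
  55^0=1  55^1=55  55^2=161  55^3=84  55^4=145  55^5=99
So 55^5 ≡ 99 (mod 179), giving k = 5.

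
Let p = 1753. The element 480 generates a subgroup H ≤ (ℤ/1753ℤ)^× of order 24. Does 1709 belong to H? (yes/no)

yes

1709 ∈ ⟨480⟩ iff 1709^24 ≡ 1 (mod 1753), since |⟨480⟩| = 24.
1709^24 mod 1753 = 1.
Since 1 = 1, 1709 lies in the subgroup.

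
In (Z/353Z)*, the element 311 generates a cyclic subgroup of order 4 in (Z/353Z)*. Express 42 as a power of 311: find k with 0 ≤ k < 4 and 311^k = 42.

3

Successive powers of 311 modulo 353:
  311^0=1  311^1=311  311^2=352  311^3=42
So 311^3 ≡ 42 (mod 353), giving k = 3.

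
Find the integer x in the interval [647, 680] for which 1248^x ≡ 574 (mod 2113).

664

Compute 1248^647 mod 2113 = 17, then multiply by 1248 repeatedly:
  1248^647=17  1248^648=86  1248^649=1678  1248^650=161  1248^651=193
  1248^652=2095  1248^653=779  1248^654=212  1248^655=451  1248^656=790
  1248^657=1262  1248^658=791  1248^659=397  1248^660=1014  1248^661=1898
  1248^662=31  1248^663=654  1248^664=574
Found 574 at exponent 664.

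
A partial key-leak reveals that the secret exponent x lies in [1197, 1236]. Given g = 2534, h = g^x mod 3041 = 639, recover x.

1231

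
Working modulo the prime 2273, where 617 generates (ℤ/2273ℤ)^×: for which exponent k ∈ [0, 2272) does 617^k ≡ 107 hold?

1589

Baby-step giant-step with m = ceil(sqrt(2272)) = 48.
Baby table (617^j mod 2273 for j=0..47):
  0:1  1:617  2:1098  3:112  4:914  5:234  6:1179  7:83
  8:1205  9:214  10:204  11:853  12:1238  13:118  14:70  15:3
  16:1851  17:1021  18:336  19:469  20:702  21:1264  22:249  23:1342
  24:642  25:612  26:286  27:1441  28:354  29:210  30:9  31:1007
  32:790  33:1008  34:1407  35:2106  36:1519  37:747  38:1753  39:1926
  40:1836  41:858  42:2050  43:1062  44:630  45:27  46:748  47:97
Giant step factor: 617^(-48) ≡ 1250 (mod 2273).
Scan 107·1250^i mod 2273 for i = 0, 1, …:
  i=0: 107   i=1: 1916   i=2: 1531   i=3: 2157
  i=4: 472   i=5: 1293   i=6: 147   i=7: 1910
  i=8: 850   i=9: 1009     …   i=32: 713
  i=33: 234
Match at i=33, j=5: k = 33·48 + 5 = 1589.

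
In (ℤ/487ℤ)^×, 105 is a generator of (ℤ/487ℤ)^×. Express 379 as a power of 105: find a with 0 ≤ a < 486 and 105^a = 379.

68

Baby-step giant-step with m = ceil(sqrt(486)) = 23.
Baby table (105^j mod 487 for j=0..22):
  0:1  1:105  2:311  3:26  4:295  5:294  6:189  7:365
  8:339  9:44  10:237  11:48  12:170  13:318  14:274  15:37
  16:476  17:306  18:475  19:201  20:164  21:175  22:356
Giant step factor: 105^(-23) ≡ 266 (mod 487).
Scan 379·266^i mod 487 for i = 0, 1, …:
  i=0: 379   i=1: 5   i=2: 356
Match at i=2, j=22: a = 2·23 + 22 = 68.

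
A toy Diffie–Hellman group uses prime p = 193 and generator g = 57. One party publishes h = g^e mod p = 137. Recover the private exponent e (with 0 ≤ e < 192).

86

Baby-step giant-step with m = ceil(sqrt(192)) = 14.
Baby table (57^j mod 193 for j=0..13):
  0:1  1:57  2:161  3:106  4:59  5:82  6:42  7:78
  8:7  9:13  10:162  11:163  12:27  13:188
Giant step factor: 57^(-14) ≡ 86 (mod 193).
Scan 137·86^i mod 193 for i = 0, 1, …:
  i=0: 137   i=1: 9   i=2: 2   i=3: 172
  i=4: 124   i=5: 49   i=6: 161
Match at i=6, j=2: e = 6·14 + 2 = 86.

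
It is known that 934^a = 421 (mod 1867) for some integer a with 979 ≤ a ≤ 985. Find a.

985

Compute 934^979 mod 1867 = 806, then multiply by 934 repeatedly:
  934^979=806  934^980=403  934^981=1135  934^982=1501  934^983=1684
  934^984=842  934^985=421
Found 421 at exponent 985.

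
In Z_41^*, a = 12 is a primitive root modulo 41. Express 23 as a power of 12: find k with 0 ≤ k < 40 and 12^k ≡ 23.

28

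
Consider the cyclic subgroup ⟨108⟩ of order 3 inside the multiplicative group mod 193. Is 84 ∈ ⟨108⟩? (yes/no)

84 ∈ ⟨108⟩ iff 84^3 ≡ 1 (mod 193), since |⟨108⟩| = 3.
84^3 mod 193 = 1.
Since 1 = 1, 84 lies in the subgroup.

yes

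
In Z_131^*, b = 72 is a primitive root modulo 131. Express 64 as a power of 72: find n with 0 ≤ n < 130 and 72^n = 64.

Successive powers of 72 modulo 131:
  72^0=1  72^1=72  72^2=75  72^3=29  72^4=123  72^5=79
  72^6=55  72^7=30  72^8=64
So 72^8 ≡ 64 (mod 131), giving n = 8.

8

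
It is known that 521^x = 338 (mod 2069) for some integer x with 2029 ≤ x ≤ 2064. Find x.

2063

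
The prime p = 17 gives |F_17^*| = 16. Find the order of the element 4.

4

The order of 4 must divide p − 1 = 16 = 2^4.
Divisors: 1, 2, 4, 8, 16.
Check each in increasing order: 4^1 ≡ 4;  4^2 ≡ 16;  4^4 ≡ 1.
Smallest exponent giving 1 is 4.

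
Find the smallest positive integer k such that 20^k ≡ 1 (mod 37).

The order of 20 must divide p − 1 = 36 = 2^2 · 3^2.
Divisors: 1, 2, 3, 4, 6, 9, 12, 18, 36.
Check each in increasing order: 20^1 ≡ 20;  20^2 ≡ 30;  20^3 ≡ 8;  20^4 ≡ 12;  20^6 ≡ 27;  20^9 ≡ 31;  20^12 ≡ 26;  20^18 ≡ 36;  20^36 ≡ 1.
Smallest exponent giving 1 is 36.

36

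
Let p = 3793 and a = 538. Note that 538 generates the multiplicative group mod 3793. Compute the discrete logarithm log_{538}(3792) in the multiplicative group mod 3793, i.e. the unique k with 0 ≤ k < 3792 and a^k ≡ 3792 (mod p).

Baby-step giant-step with m = ceil(sqrt(3792)) = 62.
Baby table (538^j mod 3793 for j=0..61):
  0:1  1:538  2:1176  3:3050  4:2324  5:2415  6:2064  7:2876
  8:3537  9:2613  10:2384  11:558  12:557  13:19  14:2636  15:3379
  16:1055  17:2433  18:369  19:1286  20:1542  21:2722  22:338  23:3573
  24:3016  25:2997  26:361  27:775  28:3513  29:1080  30:711  31:3218
  32:1676  33:2747  34:2409  35:2629  36:3406  37:409  38:48  39:3066
  40:3346  41:2266  42:1555  43:2130  44:454  45:1500  46:2884  47:255
  48:642  49:233  50:185  51:912  52:1359  53:2886  54:1331  55:2994
  56:2540  57:1040  58:1949  59:1694  60:1052  61:819
Giant step factor: 538^(-62) ≡ 1035 (mod 3793).
Scan 3792·1035^i mod 3793 for i = 0, 1, …:
  i=0: 3792   i=1: 2758   i=2: 2194   i=3: 2576
  i=4: 3474   i=5: 3619   i=6: 1974   i=7: 2456
  i=8: 650   i=9: 1389     …   i=29: 1187
  i=30: 3406
Match at i=30, j=36: k = 30·62 + 36 = 1896.

1896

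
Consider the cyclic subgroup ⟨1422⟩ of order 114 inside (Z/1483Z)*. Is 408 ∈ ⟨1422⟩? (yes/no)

408 ∈ ⟨1422⟩ iff 408^114 ≡ 1 (mod 1483), since |⟨1422⟩| = 114.
408^114 mod 1483 = 577.
Since 577 ≠ 1, 408 does not lie in the subgroup.

no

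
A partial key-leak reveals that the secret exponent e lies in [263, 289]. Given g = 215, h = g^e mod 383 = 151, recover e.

Compute 215^263 mod 383 = 180, then multiply by 215 repeatedly:
  215^263=180  215^264=17  215^265=208  215^266=292  215^267=351
  215^268=14  215^269=329  215^270=263  215^271=244  215^272=372
  215^273=316  215^274=149  215^275=246  215^276=36  215^277=80
  215^278=348  215^279=135  215^280=300  215^281=156  215^282=219
  215^283=359  215^284=202  215^285=151
Found 151 at exponent 285.

285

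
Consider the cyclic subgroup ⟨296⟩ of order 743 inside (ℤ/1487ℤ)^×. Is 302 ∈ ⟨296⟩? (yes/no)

302 ∈ ⟨296⟩ iff 302^743 ≡ 1 (mod 1487), since |⟨296⟩| = 743.
302^743 mod 1487 = 1486.
Since 1486 ≠ 1, 302 does not lie in the subgroup.

no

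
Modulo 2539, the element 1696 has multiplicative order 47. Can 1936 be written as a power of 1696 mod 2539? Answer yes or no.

1936 ∈ ⟨1696⟩ iff 1936^47 ≡ 1 (mod 2539), since |⟨1696⟩| = 47.
1936^47 mod 2539 = 1977.
Since 1977 ≠ 1, 1936 does not lie in the subgroup.

no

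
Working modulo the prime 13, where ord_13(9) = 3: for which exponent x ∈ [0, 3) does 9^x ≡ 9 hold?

1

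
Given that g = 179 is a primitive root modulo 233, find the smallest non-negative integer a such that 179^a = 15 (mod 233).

Baby-step giant-step with m = ceil(sqrt(232)) = 16.
Baby table (179^j mod 233 for j=0..15):
  0:1  1:179  2:120  3:44  4:187  5:154  6:72  7:73
  8:19  9:139  10:183  11:137  12:58  13:130  14:203  15:222
Giant step factor: 179^(-16) ≡ 71 (mod 233).
Scan 15·71^i mod 233 for i = 0, 1, …:
  i=0: 15   i=1: 133   i=2: 123   i=3: 112
  i=4: 30   i=5: 33   i=6: 13   i=7: 224
  i=8: 60   i=9: 66   i=10: 26   i=11: 215
  i=12: 120
Match at i=12, j=2: a = 12·16 + 2 = 194.

194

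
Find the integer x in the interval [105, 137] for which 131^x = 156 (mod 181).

Compute 131^105 mod 181 = 7, then multiply by 131 repeatedly:
  131^105=7  131^106=12  131^107=124  131^108=135  131^109=128
  131^110=116  131^111=173  131^112=38  131^113=91  131^114=156
Found 156 at exponent 114.

114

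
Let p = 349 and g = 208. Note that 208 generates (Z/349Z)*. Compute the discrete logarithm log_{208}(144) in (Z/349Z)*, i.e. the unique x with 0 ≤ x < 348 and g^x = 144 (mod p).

4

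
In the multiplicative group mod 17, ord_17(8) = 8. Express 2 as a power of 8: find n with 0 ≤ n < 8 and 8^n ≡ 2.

Successive powers of 8 modulo 17:
  8^0=1  8^1=8  8^2=13  8^3=2
So 8^3 ≡ 2 (mod 17), giving n = 3.

3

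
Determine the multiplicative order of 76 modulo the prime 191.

190

The order of 76 must divide p − 1 = 190 = 2 · 5 · 19.
Divisors: 1, 2, 5, 10, 19, 38, 95, 190.
Check each in increasing order: 76^1 ≡ 76;  76^2 ≡ 46;  76^5 ≡ 185;  76^10 ≡ 36;  76^19 ≡ 7;  76^38 ≡ 49;  76^95 ≡ 190;  76^190 ≡ 1.
Smallest exponent giving 1 is 190.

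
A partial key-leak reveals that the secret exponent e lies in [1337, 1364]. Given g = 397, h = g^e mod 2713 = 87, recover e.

1360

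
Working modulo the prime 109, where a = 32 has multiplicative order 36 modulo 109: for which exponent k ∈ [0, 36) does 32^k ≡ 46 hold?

6

Successive powers of 32 modulo 109:
  32^0=1  32^1=32  32^2=43  32^3=68  32^4=105  32^5=90
  32^6=46
So 32^6 ≡ 46 (mod 109), giving k = 6.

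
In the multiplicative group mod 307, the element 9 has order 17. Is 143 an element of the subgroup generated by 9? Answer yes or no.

no

⟨9⟩ has order 17; its elements mod 307 are {1, 9, 24, 64, 81, 102, 105, 114, 115, 216, 235, 269, 272, 273, 280, 299, 304}.
143 is not in this set.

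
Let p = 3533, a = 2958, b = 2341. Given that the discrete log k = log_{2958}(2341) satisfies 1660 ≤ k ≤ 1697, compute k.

1678

Compute 2958^1660 mod 3533 = 1489, then multiply by 2958 repeatedly:
  2958^1660=1489  2958^1661=2344  2958^1662=1806  2958^1663=252  2958^1664=3486
  2958^1665=2294  2958^1666=2292  2958^1667=3442  2958^1668=2863  2958^1669=153
  2958^1670=350  2958^1671=131  2958^1672=2401  2958^1673=828  2958^1674=855
  2958^1675=2995  2958^1676=1979  2958^1677=3234  2958^1678=2341
Found 2341 at exponent 1678.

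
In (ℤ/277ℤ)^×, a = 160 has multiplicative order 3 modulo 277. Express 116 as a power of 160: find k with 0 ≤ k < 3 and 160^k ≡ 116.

Successive powers of 160 modulo 277:
  160^0=1  160^1=160  160^2=116
So 160^2 ≡ 116 (mod 277), giving k = 2.

2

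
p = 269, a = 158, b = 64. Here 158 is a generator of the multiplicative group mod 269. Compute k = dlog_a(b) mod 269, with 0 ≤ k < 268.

Baby-step giant-step with m = ceil(sqrt(268)) = 17.
Baby table (158^j mod 269 for j=0..16):
  0:1  1:158  2:216  3:234  4:119  5:241  6:149  7:139
  8:173  9:165  10:246  11:132  12:143  13:267  14:222  15:106
  16:70
Giant step factor: 158^(-17) ≡ 243 (mod 269).
Scan 64·243^i mod 269 for i = 0, 1, …:
  i=0: 64   i=1: 219   i=2: 224   i=3: 94
  i=4: 246
Match at i=4, j=10: k = 4·17 + 10 = 78.

78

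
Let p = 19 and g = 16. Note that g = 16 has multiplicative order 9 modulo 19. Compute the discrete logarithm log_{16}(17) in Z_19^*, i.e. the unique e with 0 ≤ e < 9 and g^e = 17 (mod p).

Successive powers of 16 modulo 19:
  16^0=1  16^1=16  16^2=9  16^3=11  16^4=5  16^5=4
  16^6=7  16^7=17
So 16^7 ≡ 17 (mod 19), giving e = 7.

7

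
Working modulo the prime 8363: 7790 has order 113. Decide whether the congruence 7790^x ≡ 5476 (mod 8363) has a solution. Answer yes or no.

yes

5476 ∈ ⟨7790⟩ iff 5476^113 ≡ 1 (mod 8363), since |⟨7790⟩| = 113.
5476^113 mod 8363 = 1.
Since 1 = 1, 5476 lies in the subgroup.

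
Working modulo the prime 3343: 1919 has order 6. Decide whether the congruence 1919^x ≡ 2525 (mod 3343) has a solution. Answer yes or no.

no

⟨1919⟩ has order 6; its elements mod 3343 are {1, 1424, 1425, 1918, 1919, 3342}.
2525 is not in this set.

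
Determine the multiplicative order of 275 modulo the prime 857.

The order of 275 must divide p − 1 = 856 = 2^3 · 107.
Divisors: 1, 2, 4, 8, 107, 214, 428, 856.
Check each in increasing order: 275^1 ≡ 275;  275^2 ≡ 209;  275^4 ≡ 831;  275^8 ≡ 676;  275^107 ≡ 669;  275^214 ≡ 207;  275^428 ≡ 856;  275^856 ≡ 1.
Smallest exponent giving 1 is 856.

856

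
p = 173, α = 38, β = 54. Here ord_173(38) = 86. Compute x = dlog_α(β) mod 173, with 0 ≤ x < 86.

53

Baby-step giant-step with m = ceil(sqrt(86)) = 10.
Baby table (38^j mod 173 for j=0..9):
  0:1  1:38  2:60  3:31  4:140  5:130  6:96  7:15
  8:51  9:35
Giant step factor: 38^(-10) ≡ 16 (mod 173).
Scan 54·16^i mod 173 for i = 0, 1, …:
  i=0: 54   i=1: 172   i=2: 157   i=3: 90
  i=4: 56   i=5: 31
Match at i=5, j=3: x = 5·10 + 3 = 53.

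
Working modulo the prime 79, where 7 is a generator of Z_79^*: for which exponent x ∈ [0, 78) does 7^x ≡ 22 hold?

Baby-step giant-step with m = ceil(sqrt(78)) = 9.
Baby table (7^j mod 79 for j=0..8):
  0:1  1:7  2:49  3:27  4:31  5:59  6:18  7:47
  8:13
Giant step factor: 7^(-9) ≡ 33 (mod 79).
Scan 22·33^i mod 79 for i = 0, 1, …:
  i=0: 22   i=1: 15   i=2: 21   i=3: 61
  i=4: 38   i=5: 69   i=6: 65   i=7: 12
  i=8: 1
Match at i=8, j=0: x = 8·9 + 0 = 72.

72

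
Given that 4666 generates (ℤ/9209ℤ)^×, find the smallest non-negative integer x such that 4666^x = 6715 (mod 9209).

Baby-step giant-step with m = ceil(sqrt(9208)) = 96.
Baby table (4666^j mod 9209 for j=0..95):
  0:1  1:4666  2:1480  3:8139  4:7867  5:348  6:2984  7:8545
  8:5209  9:2643  10:1387  11:7024  12:8362  13:7768  14:8073  15:3808
  16:3967  17:9141  18:5027  19:659  20:8297  21:8375  22:3963  23:8895
  24:8316  25:4939  26:4456  27:6983  28:1236  29:2342  30:5898  31:3576
  32:8117  33:6514  34:4624  35:8106  36:1233  37:6762  38:1458  39:6786
  40:2934  41:5470  42:4881  43:889  44:4024  45:8042  46:6506  47:4132
  48:5475  49:584  50:8289  51:7883  52:1332  53:8246  54:634  55:2155
  56:8211  57:3086  58:5609  59:8825  60:4011  61:2638  62:5684  63:8833
  64:4503  65:5269  66:6333  67:7306  68:7287  69:1514  70:1021  71:2933
  72:804  73:3401  74:1959  75:5366  76:7694  77:3522  78:4796  79:266
  80:7150  81:6902  82:859  83:2179  84:478  85:1770  86:7556  87:4244
  88:3154  89:582  90:8166  91:4923  92:3472  93:1721  94:9147  95:5396
Giant step factor: 4666^(-96) ≡ 5051 (mod 9209).
Scan 6715·5051^i mod 9209 for i = 0, 1, …:
  i=0: 6715   i=1: 718   i=2: 7481   i=3: 2004
  i=4: 1513   i=5: 7902   i=6: 1196   i=7: 9101
  i=8: 7032   i=9: 8728     …   i=32: 4332
  i=33: 348
Match at i=33, j=5: x = 33·96 + 5 = 3173.

3173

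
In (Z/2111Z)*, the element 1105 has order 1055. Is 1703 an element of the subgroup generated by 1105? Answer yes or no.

yes

1703 ∈ ⟨1105⟩ iff 1703^1055 ≡ 1 (mod 2111), since |⟨1105⟩| = 1055.
1703^1055 mod 2111 = 1.
Since 1 = 1, 1703 lies in the subgroup.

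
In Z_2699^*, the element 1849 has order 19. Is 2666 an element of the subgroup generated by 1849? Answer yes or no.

⟨1849⟩ has order 19; its elements mod 2699 are {1, 43, 62, 107, 466, 653, 816, 944, 1060, 1089, 1145, 1236, 1280, 1849, 1867, 1902, 2010, 2396, 2666}.
2666 is in this set.

yes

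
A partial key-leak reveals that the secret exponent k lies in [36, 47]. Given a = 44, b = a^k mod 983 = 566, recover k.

Compute 44^36 mod 983 = 150, then multiply by 44 repeatedly:
  44^36=150  44^37=702  44^38=415  44^39=566
Found 566 at exponent 39.

39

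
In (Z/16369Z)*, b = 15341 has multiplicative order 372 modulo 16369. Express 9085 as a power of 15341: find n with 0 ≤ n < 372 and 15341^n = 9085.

Baby-step giant-step with m = ceil(sqrt(372)) = 20.
Baby table (15341^j mod 16369 for j=0..19):
  0:1  1:15341  2:9168  3:3840  4:13778  5:11770  6:13500  7:2912
  8:1991  9:15746  10:2053  11:1117  12:13923  13:10031  14:602  15:3166
  16:2783  17:3651  18:11642  19:14132
Giant step factor: 15341^(-20) ≡ 11737 (mod 16369).
Scan 9085·11737^i mod 16369 for i = 0, 1, …:
  i=0: 9085   i=1: 2979   i=2: 339   i=3: 1176
  i=4: 3645   i=5: 9168
Match at i=5, j=2: n = 5·20 + 2 = 102.

102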